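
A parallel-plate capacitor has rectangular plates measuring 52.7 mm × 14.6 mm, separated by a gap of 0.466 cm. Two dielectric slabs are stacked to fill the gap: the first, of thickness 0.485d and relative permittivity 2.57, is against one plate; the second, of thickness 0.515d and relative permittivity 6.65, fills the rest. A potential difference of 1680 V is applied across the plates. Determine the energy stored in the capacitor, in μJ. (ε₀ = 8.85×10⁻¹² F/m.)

7.75 μJ

A = 52.7 × 14.6 mm² = 7.69×10⁻⁴ m².
Stacked slabs ⇒ two capacitors in series, each with the full plate area.
C₁ = κ₁ε₀A/d₁ = 2.57 × 8.85×10⁻¹² × 7.69×10⁻⁴ / 2.26×10⁻³ = 7.74×10⁻¹² F.
C₂ = κ₂ε₀A/d₂ = 6.65 × 8.85×10⁻¹² × 7.69×10⁻⁴ / 2.40×10⁻³ = 1.89×10⁻¹¹ F.
C = (1/C₁ + 1/C₂)⁻¹ = 5.49×10⁻¹² F.
U = ½CV² = ½ × 5.49×10⁻¹² × (1680)² = 7.75×10⁻⁶ J.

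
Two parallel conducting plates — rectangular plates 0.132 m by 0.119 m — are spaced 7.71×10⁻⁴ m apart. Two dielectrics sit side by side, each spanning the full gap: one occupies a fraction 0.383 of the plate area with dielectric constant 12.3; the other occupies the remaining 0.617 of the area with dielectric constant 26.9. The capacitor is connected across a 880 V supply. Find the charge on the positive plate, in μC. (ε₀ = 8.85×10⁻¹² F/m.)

Q ≈ 3.38 μC

A = 0.132 × 0.119 m² = 1.57×10⁻² m².
Side-by-side slabs ⇒ two capacitors in parallel, each spanning the full gap.
C₁ = κ₁ε₀A₁/d = 12.3 × 8.85×10⁻¹² × 6.02×10⁻³ / 7.71×10⁻⁴ = 8.49×10⁻¹⁰ F.
C₂ = κ₂ε₀A₂/d = 26.9 × 8.85×10⁻¹² × 9.69×10⁻³ / 7.71×10⁻⁴ = 2.99×10⁻⁹ F.
C = C₁ + C₂ = 3.84×10⁻⁹ F.
Q = CV = 3.84×10⁻⁹ × 880 = 3.38×10⁻⁶ C.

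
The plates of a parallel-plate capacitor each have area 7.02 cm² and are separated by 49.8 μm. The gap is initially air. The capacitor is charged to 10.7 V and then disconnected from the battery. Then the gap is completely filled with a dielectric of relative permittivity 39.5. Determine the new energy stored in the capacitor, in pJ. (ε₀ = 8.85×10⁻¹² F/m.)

A = 7.02 cm² = 7.02×10⁻⁴ m².
Initially C₁ = ε₀A/d = 8.85×10⁻¹² × 7.02×10⁻⁴ / 4.98×10⁻⁵ = 1.25×10⁻¹⁰ F.
U₁ = 7.14×10⁻⁹ J.
Isolated ⇒ Q is held fixed. C₂ = 39.5 C₁ and U = Q²/(2C), so U₂/U₁ = C₁/C₂ = 0.0253.
U₂ = 0.0253 × 7.14×10⁻⁹ = 1.81×10⁻¹⁰ J.

181 pJ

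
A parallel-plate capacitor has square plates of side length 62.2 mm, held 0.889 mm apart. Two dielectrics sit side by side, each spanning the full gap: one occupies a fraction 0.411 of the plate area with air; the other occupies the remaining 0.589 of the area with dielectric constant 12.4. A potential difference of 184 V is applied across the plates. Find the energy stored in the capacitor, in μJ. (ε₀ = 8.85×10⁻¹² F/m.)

A = (62.2 mm)² = 3.87×10⁻³ m².
Side-by-side slabs ⇒ two capacitors in parallel, each spanning the full gap.
C₁ = κ₁ε₀A₁/d = 1.00 × 8.85×10⁻¹² × 1.59×10⁻³ / 8.89×10⁻⁴ = 1.58×10⁻¹¹ F.
C₂ = κ₂ε₀A₂/d = 12.4 × 8.85×10⁻¹² × 2.28×10⁻³ / 8.89×10⁻⁴ = 2.81×10⁻¹⁰ F.
C = C₁ + C₂ = 2.97×10⁻¹⁰ F.
U = ½CV² = ½ × 2.97×10⁻¹⁰ × (184)² = 5.03×10⁻⁶ J.

U ≈ 5.03 μJ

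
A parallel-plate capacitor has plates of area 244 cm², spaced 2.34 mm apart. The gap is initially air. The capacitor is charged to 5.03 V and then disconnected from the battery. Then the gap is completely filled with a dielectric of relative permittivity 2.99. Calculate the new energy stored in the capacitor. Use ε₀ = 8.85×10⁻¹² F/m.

A = 244 cm² = 2.44×10⁻² m².
Initially C₁ = ε₀A/d = 8.85×10⁻¹² × 2.44×10⁻² / 2.34×10⁻³ = 9.23×10⁻¹¹ F.
U₁ = 1.17×10⁻⁹ J.
Isolated ⇒ Q is held fixed. C₂ = 2.99 C₁ and U = Q²/(2C), so U₂/U₁ = C₁/C₂ = 0.334.
U₂ = 0.334 × 1.17×10⁻⁹ = 3.90×10⁻¹⁰ J.

390 pJ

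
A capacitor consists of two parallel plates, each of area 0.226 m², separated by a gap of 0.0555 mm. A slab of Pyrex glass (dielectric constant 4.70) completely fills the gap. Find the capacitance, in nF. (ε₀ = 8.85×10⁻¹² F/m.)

C = κε₀A/d = 4.70 × 8.85×10⁻¹² × 0.226 / 5.55×10⁻⁵ = 1.69×10⁻⁷ F.

C ≈ 169 nF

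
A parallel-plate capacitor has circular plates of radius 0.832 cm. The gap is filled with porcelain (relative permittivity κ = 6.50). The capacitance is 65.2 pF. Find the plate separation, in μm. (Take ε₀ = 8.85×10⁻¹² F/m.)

A = π(0.832 cm)² = 2.17×10⁻⁴ m².
d = κε₀A/C = 6.50 × 8.85×10⁻¹² × 2.17×10⁻⁴ / 6.52×10⁻¹¹ = 1.92×10⁻⁴ m.

192 μm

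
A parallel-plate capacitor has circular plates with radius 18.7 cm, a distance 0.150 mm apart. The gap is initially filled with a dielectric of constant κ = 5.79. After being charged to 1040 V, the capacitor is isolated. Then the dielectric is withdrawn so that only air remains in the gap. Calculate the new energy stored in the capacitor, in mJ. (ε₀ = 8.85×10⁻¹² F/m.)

U ≈ 118 mJ

A = π(18.7 cm)² = 0.110 m².
Initially C₁ = κε₀A/d = 5.79 × 8.85×10⁻¹² × 0.110 / 1.50×10⁻⁴ = 3.75×10⁻⁸ F.
U₁ = 2.03×10⁻² J.
Isolated ⇒ Q is held fixed. C₂ = 0.173 C₁ and U = Q²/(2C), so U₂/U₁ = C₁/C₂ = 5.79.
U₂ = 5.79 × 2.03×10⁻² = 0.118 J.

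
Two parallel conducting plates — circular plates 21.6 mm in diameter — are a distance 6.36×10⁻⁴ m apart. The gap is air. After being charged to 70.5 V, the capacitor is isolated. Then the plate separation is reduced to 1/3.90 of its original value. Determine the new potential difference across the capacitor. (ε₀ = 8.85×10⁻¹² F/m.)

A = π(21.6/2 mm)² = 3.66×10⁻⁴ m².
Initially C₁ = ε₀A/d = 8.85×10⁻¹² × 3.66×10⁻⁴ / 6.36×10⁻⁴ = 5.10×10⁻¹² F.
V₁ = 70.5 V.
Isolated ⇒ Q is held fixed. C₂ = 3.90 C₁ and V = Q/C, so V₂/V₁ = C₁/C₂ = 0.256.
V₂ = 0.256 × 70.5 = 18.1 V.

V ≈ 18.1 V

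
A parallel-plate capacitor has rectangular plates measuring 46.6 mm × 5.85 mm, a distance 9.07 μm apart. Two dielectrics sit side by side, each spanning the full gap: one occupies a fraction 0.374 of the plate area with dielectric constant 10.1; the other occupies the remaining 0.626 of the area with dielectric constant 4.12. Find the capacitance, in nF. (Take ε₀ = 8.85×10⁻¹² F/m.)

1.69 nF

A = 46.6 × 5.85 mm² = 2.73×10⁻⁴ m².
Side-by-side slabs ⇒ two capacitors in parallel, each spanning the full gap.
C₁ = κ₁ε₀A₁/d = 10.1 × 8.85×10⁻¹² × 1.02×10⁻⁴ / 9.07×10⁻⁶ = 1.00×10⁻⁹ F.
C₂ = κ₂ε₀A₂/d = 4.12 × 8.85×10⁻¹² × 1.71×10⁻⁴ / 9.07×10⁻⁶ = 6.86×10⁻¹⁰ F.
C = C₁ + C₂ = 1.69×10⁻⁹ F.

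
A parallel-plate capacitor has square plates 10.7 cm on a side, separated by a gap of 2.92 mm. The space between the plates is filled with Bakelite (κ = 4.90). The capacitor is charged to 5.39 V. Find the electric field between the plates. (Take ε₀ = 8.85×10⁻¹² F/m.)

E = V/d = 5.39 / 2.92×10⁻³ = 1.85×10³ V/m.

E ≈ 1.85 V/mm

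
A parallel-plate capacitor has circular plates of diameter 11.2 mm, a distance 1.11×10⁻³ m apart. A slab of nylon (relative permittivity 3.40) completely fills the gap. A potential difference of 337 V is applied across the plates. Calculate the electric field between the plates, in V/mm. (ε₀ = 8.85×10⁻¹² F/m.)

E ≈ 304 V/mm

E = V/d = 337 / 1.11×10⁻³ = 3.04×10⁵ V/m.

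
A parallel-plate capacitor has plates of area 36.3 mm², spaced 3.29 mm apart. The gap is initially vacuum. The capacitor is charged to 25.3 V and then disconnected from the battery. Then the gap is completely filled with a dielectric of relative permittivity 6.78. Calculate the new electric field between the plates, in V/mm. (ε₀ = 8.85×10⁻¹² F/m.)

A = 36.3 mm² = 3.63×10⁻⁵ m².
Initially C₁ = ε₀A/d = 8.85×10⁻¹² × 3.63×10⁻⁵ / 3.29×10⁻³ = 9.76×10⁻¹⁴ F.
E₁ = 7.69×10³ V/m.
Isolated ⇒ Q is held fixed. V₂ = Q/C₂ = V₁/6.78; E = V/d, so E₂/E₁ = (V₂/V₁)(d₁/d₂) = 0.147.
E₂ = 0.147 × 7.69×10³ = 1.13×10³ V/m.

E ≈ 1.13 V/mm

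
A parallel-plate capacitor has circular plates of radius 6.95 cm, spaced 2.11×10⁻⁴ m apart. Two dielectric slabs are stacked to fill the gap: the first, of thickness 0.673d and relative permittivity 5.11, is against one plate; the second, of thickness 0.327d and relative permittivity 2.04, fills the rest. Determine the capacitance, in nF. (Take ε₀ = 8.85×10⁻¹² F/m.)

C ≈ 2.18 nF

A = π(6.95 cm)² = 1.52×10⁻² m².
Stacked slabs ⇒ two capacitors in series, each with the full plate area.
C₁ = κ₁ε₀A/d₁ = 5.11 × 8.85×10⁻¹² × 1.52×10⁻² / 1.42×10⁻⁴ = 4.83×10⁻⁹ F.
C₂ = κ₂ε₀A/d₂ = 2.04 × 8.85×10⁻¹² × 1.52×10⁻² / 6.90×10⁻⁵ = 3.97×10⁻⁹ F.
C = (1/C₁ + 1/C₂)⁻¹ = 2.18×10⁻⁹ F.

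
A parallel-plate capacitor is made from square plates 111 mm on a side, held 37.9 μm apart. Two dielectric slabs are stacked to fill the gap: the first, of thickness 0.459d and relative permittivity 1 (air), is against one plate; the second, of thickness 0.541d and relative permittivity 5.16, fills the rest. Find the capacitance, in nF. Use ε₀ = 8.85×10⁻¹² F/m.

A = (111 mm)² = 1.23×10⁻² m².
Stacked slabs ⇒ two capacitors in series, each with the full plate area.
C₁ = κ₁ε₀A/d₁ = 1.00 × 8.85×10⁻¹² × 1.23×10⁻² / 1.74×10⁻⁵ = 6.27×10⁻⁹ F.
C₂ = κ₂ε₀A/d₂ = 5.16 × 8.85×10⁻¹² × 1.23×10⁻² / 2.05×10⁻⁵ = 2.74×10⁻⁸ F.
C = (1/C₁ + 1/C₂)⁻¹ = 5.10×10⁻⁹ F.

5.10 nF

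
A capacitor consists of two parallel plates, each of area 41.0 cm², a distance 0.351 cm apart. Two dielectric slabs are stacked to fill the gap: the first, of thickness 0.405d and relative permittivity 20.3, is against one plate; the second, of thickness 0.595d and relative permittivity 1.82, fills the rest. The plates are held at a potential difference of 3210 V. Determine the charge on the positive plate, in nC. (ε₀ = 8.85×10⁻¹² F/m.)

A = 41.0 cm² = 4.10×10⁻³ m².
Stacked slabs ⇒ two capacitors in series, each with the full plate area.
C₁ = κ₁ε₀A/d₁ = 20.3 × 8.85×10⁻¹² × 4.10×10⁻³ / 1.42×10⁻³ = 5.18×10⁻¹⁰ F.
C₂ = κ₂ε₀A/d₂ = 1.82 × 8.85×10⁻¹² × 4.10×10⁻³ / 2.09×10⁻³ = 3.16×10⁻¹¹ F.
C = (1/C₁ + 1/C₂)⁻¹ = 2.98×10⁻¹¹ F.
Q = CV = 2.98×10⁻¹¹ × 3210 = 9.57×10⁻⁸ C.

Q ≈ 95.7 nC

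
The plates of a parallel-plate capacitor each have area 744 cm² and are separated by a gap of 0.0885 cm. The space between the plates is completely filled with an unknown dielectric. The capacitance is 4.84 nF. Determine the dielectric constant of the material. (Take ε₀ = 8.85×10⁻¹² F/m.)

6.51

A = 744 cm² = 7.44×10⁻² m².
κ = Cd/(ε₀A) = 4.84×10⁻⁹ × 8.85×10⁻⁴ / (8.85×10⁻¹² × 7.44×10⁻²) = 6.51.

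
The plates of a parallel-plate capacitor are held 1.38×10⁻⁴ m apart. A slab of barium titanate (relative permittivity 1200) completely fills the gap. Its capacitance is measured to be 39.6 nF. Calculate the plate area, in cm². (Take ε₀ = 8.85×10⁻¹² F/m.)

A = Cd/(κε₀) = 3.96×10⁻⁸ × 1.38×10⁻⁴ / (1200 × 8.85×10⁻¹²) = 5.15×10⁻⁴ m².

5.15 cm²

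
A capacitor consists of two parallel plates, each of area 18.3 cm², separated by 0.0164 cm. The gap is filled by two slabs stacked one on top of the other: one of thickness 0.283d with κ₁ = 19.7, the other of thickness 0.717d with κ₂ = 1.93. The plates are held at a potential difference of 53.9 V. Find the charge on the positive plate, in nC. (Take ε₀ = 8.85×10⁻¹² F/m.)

A = 18.3 cm² = 1.83×10⁻³ m².
Stacked slabs ⇒ two capacitors in series, each with the full plate area.
C₁ = κ₁ε₀A/d₁ = 19.7 × 8.85×10⁻¹² × 1.83×10⁻³ / 4.64×10⁻⁵ = 6.87×10⁻⁹ F.
C₂ = κ₂ε₀A/d₂ = 1.93 × 8.85×10⁻¹² × 1.83×10⁻³ / 1.18×10⁻⁴ = 2.66×10⁻¹⁰ F.
C = (1/C₁ + 1/C₂)⁻¹ = 2.56×10⁻¹⁰ F.
Q = CV = 2.56×10⁻¹⁰ × 53.9 = 1.38×10⁻⁸ C.

Q ≈ 13.8 nC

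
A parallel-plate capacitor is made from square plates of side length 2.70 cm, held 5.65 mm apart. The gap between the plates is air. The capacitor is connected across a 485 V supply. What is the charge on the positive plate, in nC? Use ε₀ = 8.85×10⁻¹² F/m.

0.554 nC

A = (2.70 cm)² = 7.29×10⁻⁴ m².
C = ε₀A/d = 8.85×10⁻¹² × 7.29×10⁻⁴ / 5.65×10⁻³ = 1.14×10⁻¹² F.
Q = CV = 1.14×10⁻¹² × 485 = 5.54×10⁻¹⁰ C.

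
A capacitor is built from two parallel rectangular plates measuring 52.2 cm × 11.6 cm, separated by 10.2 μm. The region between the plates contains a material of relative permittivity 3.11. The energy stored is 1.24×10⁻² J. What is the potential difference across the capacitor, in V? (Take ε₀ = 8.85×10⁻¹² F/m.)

A = 52.2 × 11.6 cm² = 6.06×10⁻² m².
C = κε₀A/d = 3.11 × 8.85×10⁻¹² × 6.06×10⁻² / 1.02×10⁻⁵ = 1.63×10⁻⁷ F.
V = √(2U/C) = √(2 × 1.24×10⁻² / 1.63×10⁻⁷) = 3.90×10² V.

V ≈ 390 V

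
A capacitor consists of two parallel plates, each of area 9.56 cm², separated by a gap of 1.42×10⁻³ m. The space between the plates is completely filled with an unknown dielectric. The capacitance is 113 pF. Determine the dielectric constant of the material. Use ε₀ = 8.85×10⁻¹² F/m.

A = 9.56 cm² = 9.56×10⁻⁴ m².
κ = Cd/(ε₀A) = 1.13×10⁻¹⁰ × 1.42×10⁻³ / (8.85×10⁻¹² × 9.56×10⁻⁴) = 19.0.

κ ≈ 19.0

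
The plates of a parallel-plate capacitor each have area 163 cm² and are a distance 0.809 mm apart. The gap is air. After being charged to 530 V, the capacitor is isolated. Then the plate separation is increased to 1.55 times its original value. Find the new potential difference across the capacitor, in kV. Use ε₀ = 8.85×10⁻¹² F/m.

A = 163 cm² = 1.63×10⁻² m².
Initially C₁ = ε₀A/d = 8.85×10⁻¹² × 1.63×10⁻² / 8.09×10⁻⁴ = 1.78×10⁻¹⁰ F.
V₁ = 5.30×10² V.
Isolated ⇒ Q is held fixed. C₂ = 0.645 C₁ and V = Q/C, so V₂/V₁ = C₁/C₂ = 1.55.
V₂ = 1.55 × 5.30×10² = 8.22×10² V.

0.822 kV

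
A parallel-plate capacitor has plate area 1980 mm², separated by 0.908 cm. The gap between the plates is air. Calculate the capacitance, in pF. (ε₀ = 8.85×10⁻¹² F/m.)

C ≈ 1.93 pF

A = 1980 mm² = 1.98×10⁻³ m².
C = ε₀A/d = 8.85×10⁻¹² × 1.98×10⁻³ / 9.08×10⁻³ = 1.93×10⁻¹² F.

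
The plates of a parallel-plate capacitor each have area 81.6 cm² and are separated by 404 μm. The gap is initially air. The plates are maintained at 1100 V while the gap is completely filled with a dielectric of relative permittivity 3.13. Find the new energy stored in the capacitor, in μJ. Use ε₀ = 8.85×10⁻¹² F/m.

U ≈ 338 μJ

A = 81.6 cm² = 8.16×10⁻³ m².
Initially C₁ = ε₀A/d = 8.85×10⁻¹² × 8.16×10⁻³ / 4.04×10⁻⁴ = 1.79×10⁻¹⁰ F.
U₁ = 1.08×10⁻⁴ J.
Battery connected ⇒ V is held fixed. C₂ = 3.13 C₁ and U = ½CV², so U₂/U₁ = C₂/C₁ = 3.13.
U₂ = 3.13 × 1.08×10⁻⁴ = 3.38×10⁻⁴ J.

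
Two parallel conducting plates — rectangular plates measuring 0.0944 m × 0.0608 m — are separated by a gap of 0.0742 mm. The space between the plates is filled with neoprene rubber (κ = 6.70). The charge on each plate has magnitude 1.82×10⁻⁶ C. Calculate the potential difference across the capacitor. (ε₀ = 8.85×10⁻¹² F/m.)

V ≈ 397 V

A = 0.0944 × 0.0608 m² = 5.74×10⁻³ m².
C = κε₀A/d = 6.70 × 8.85×10⁻¹² × 5.74×10⁻³ / 7.42×10⁻⁵ = 4.59×10⁻⁹ F.
V = Q/C = 1.82×10⁻⁶ / 4.59×10⁻⁹ = 3.97×10² V.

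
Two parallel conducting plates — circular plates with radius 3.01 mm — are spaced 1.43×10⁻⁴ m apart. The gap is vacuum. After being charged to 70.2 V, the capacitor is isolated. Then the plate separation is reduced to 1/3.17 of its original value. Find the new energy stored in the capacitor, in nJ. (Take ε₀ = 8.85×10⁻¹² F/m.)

1.37 nJ

A = π(3.01 mm)² = 2.85×10⁻⁵ m².
Initially C₁ = ε₀A/d = 8.85×10⁻¹² × 2.85×10⁻⁵ / 1.43×10⁻⁴ = 1.76×10⁻¹² F.
U₁ = 4.34×10⁻⁹ J.
Isolated ⇒ Q is held fixed. C₂ = 3.17 C₁ and U = Q²/(2C), so U₂/U₁ = C₁/C₂ = 0.315.
U₂ = 0.315 × 4.34×10⁻⁹ = 1.37×10⁻⁹ J.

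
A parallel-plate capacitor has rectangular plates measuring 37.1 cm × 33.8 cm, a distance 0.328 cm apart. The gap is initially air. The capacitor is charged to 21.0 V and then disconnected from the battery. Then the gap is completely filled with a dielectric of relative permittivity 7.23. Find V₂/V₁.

Isolated ⇒ Q is held fixed.
C₂ = 7.23 C₁ and V = Q/C, so V₂/V₁ = C₁/C₂ = 0.138.

0.138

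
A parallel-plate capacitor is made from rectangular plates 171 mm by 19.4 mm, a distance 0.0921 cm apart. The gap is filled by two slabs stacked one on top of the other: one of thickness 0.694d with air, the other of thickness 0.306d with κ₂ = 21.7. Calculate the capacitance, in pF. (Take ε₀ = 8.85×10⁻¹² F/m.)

C ≈ 45.0 pF

A = 171 × 19.4 mm² = 3.32×10⁻³ m².
Stacked slabs ⇒ two capacitors in series, each with the full plate area.
C₁ = κ₁ε₀A/d₁ = 1.00 × 8.85×10⁻¹² × 3.32×10⁻³ / 6.39×10⁻⁴ = 4.59×10⁻¹¹ F.
C₂ = κ₂ε₀A/d₂ = 21.7 × 8.85×10⁻¹² × 3.32×10⁻³ / 2.82×10⁻⁴ = 2.26×10⁻⁹ F.
C = (1/C₁ + 1/C₂)⁻¹ = 4.50×10⁻¹¹ F.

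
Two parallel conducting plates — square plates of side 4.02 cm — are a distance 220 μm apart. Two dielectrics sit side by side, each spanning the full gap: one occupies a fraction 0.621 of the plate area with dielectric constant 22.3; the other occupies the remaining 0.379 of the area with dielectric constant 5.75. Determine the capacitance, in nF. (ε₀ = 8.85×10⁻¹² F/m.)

1.04 nF

A = (4.02 cm)² = 1.62×10⁻³ m².
Side-by-side slabs ⇒ two capacitors in parallel, each spanning the full gap.
C₁ = κ₁ε₀A₁/d = 22.3 × 8.85×10⁻¹² × 1.00×10⁻³ / 2.20×10⁻⁴ = 9.00×10⁻¹⁰ F.
C₂ = κ₂ε₀A₂/d = 5.75 × 8.85×10⁻¹² × 6.12×10⁻⁴ / 2.20×10⁻⁴ = 1.42×10⁻¹⁰ F.
C = C₁ + C₂ = 1.04×10⁻⁹ F.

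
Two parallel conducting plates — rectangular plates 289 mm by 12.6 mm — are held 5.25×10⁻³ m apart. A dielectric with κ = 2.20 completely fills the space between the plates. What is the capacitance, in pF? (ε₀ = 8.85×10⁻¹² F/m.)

13.5 pF

A = 289 × 12.6 mm² = 3.64×10⁻³ m².
C = κε₀A/d = 2.20 × 8.85×10⁻¹² × 3.64×10⁻³ / 5.25×10⁻³ = 1.35×10⁻¹¹ F.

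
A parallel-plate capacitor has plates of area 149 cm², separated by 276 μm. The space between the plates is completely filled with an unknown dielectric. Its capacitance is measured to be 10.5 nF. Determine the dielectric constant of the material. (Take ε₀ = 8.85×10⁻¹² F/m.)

A = 149 cm² = 1.49×10⁻² m².
κ = Cd/(ε₀A) = 1.05×10⁻⁸ × 2.76×10⁻⁴ / (8.85×10⁻¹² × 1.49×10⁻²) = 22.0.

22.0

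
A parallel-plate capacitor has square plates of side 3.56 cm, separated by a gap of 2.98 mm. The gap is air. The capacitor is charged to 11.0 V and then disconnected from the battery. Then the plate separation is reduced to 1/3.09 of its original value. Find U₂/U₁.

Isolated ⇒ Q is held fixed.
C₂ = 3.09 C₁ and U = Q²/(2C), so U₂/U₁ = C₁/C₂ = 0.324.

U₂/U₁ ≈ 0.324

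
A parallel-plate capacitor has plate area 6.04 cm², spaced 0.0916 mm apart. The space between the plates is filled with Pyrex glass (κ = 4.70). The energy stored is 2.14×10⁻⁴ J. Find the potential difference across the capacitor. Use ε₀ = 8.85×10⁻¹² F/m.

A = 6.04 cm² = 6.04×10⁻⁴ m².
C = κε₀A/d = 4.70 × 8.85×10⁻¹² × 6.04×10⁻⁴ / 9.16×10⁻⁵ = 2.74×10⁻¹⁰ F.
V = √(2U/C) = √(2 × 2.14×10⁻⁴ / 2.74×10⁻¹⁰) = 1.25×10³ V.

1.25 kV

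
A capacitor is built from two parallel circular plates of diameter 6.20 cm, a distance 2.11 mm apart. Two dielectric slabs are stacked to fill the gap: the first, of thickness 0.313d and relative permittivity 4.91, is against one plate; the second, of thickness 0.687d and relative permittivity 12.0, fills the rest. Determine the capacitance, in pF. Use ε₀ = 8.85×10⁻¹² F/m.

A = π(6.20/2 cm)² = 3.02×10⁻³ m².
Stacked slabs ⇒ two capacitors in series, each with the full plate area.
C₁ = κ₁ε₀A/d₁ = 4.91 × 8.85×10⁻¹² × 3.02×10⁻³ / 6.60×10⁻⁴ = 1.99×10⁻¹⁰ F.
C₂ = κ₂ε₀A/d₂ = 12.0 × 8.85×10⁻¹² × 3.02×10⁻³ / 1.45×10⁻³ = 2.21×10⁻¹⁰ F.
C = (1/C₁ + 1/C₂)⁻¹ = 1.05×10⁻¹⁰ F.

C ≈ 105 pF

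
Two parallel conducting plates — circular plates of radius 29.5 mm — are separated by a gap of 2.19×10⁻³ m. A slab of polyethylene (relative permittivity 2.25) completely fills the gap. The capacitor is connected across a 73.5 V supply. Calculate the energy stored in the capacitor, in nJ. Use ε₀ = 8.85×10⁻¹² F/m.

U ≈ 67.1 nJ

A = π(29.5 mm)² = 2.73×10⁻³ m².
C = κε₀A/d = 2.25 × 8.85×10⁻¹² × 2.73×10⁻³ / 2.19×10⁻³ = 2.49×10⁻¹¹ F.
U = ½CV² = ½ × 2.49×10⁻¹¹ × (73.5)² = 6.71×10⁻⁸ J.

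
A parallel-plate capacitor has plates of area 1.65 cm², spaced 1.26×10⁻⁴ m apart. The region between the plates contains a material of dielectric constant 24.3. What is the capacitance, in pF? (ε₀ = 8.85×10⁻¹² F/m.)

282 pF

A = 1.65 cm² = 1.65×10⁻⁴ m².
C = κε₀A/d = 24.3 × 8.85×10⁻¹² × 1.65×10⁻⁴ / 1.26×10⁻⁴ = 2.82×10⁻¹⁰ F.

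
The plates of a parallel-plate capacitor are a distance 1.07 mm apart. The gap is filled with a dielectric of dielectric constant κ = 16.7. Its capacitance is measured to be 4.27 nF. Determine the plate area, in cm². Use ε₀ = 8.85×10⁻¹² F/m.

A ≈ 309 cm²

A = Cd/(κε₀) = 4.27×10⁻⁹ × 1.07×10⁻³ / (16.7 × 8.85×10⁻¹²) = 3.09×10⁻² m².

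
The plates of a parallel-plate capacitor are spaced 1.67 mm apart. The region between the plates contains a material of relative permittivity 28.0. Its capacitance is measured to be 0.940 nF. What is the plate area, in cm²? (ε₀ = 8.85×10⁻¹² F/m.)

A ≈ 63.3 cm²

A = Cd/(κε₀) = 9.40×10⁻¹⁰ × 1.67×10⁻³ / (28.0 × 8.85×10⁻¹²) = 6.33×10⁻³ m².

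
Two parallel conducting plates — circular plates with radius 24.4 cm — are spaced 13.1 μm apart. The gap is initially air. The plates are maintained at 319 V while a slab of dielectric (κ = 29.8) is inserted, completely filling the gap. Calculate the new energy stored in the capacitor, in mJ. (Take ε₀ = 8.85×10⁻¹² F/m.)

192 mJ

A = π(24.4 cm)² = 0.187 m².
Initially C₁ = ε₀A/d = 8.85×10⁻¹² × 0.187 / 1.31×10⁻⁵ = 1.26×10⁻⁷ F.
U₁ = 6.43×10⁻³ J.
Battery connected ⇒ V is held fixed. C₂ = 29.8 C₁ and U = ½CV², so U₂/U₁ = C₂/C₁ = 29.8.
U₂ = 29.8 × 6.43×10⁻³ = 0.192 J.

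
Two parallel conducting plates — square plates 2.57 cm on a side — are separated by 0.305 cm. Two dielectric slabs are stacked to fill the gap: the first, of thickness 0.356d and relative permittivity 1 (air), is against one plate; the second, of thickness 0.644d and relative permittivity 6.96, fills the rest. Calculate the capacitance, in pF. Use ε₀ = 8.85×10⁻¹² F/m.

C ≈ 4.27 pF

A = (2.57 cm)² = 6.60×10⁻⁴ m².
Stacked slabs ⇒ two capacitors in series, each with the full plate area.
C₁ = κ₁ε₀A/d₁ = 1.00 × 8.85×10⁻¹² × 6.60×10⁻⁴ / 1.09×10⁻³ = 5.38×10⁻¹² F.
C₂ = κ₂ε₀A/d₂ = 6.96 × 8.85×10⁻¹² × 6.60×10⁻⁴ / 1.96×10⁻³ = 2.07×10⁻¹¹ F.
C = (1/C₁ + 1/C₂)⁻¹ = 4.27×10⁻¹² F.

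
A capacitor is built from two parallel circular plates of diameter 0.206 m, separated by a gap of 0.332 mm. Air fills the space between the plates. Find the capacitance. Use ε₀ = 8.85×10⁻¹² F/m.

C ≈ 0.888 nF

A = π(0.206/2 m)² = 3.33×10⁻² m².
C = ε₀A/d = 8.85×10⁻¹² × 3.33×10⁻² / 3.32×10⁻⁴ = 8.88×10⁻¹⁰ F.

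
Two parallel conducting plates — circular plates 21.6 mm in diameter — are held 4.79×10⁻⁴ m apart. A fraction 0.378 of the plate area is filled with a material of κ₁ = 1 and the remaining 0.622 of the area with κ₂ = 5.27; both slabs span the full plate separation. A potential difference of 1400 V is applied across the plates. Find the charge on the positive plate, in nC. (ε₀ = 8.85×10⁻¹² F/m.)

Q ≈ 34.7 nC

A = π(21.6/2 mm)² = 3.66×10⁻⁴ m².
Side-by-side slabs ⇒ two capacitors in parallel, each spanning the full gap.
C₁ = κ₁ε₀A₁/d = 1.00 × 8.85×10⁻¹² × 1.39×10⁻⁴ / 4.79×10⁻⁴ = 2.56×10⁻¹² F.
C₂ = κ₂ε₀A₂/d = 5.27 × 8.85×10⁻¹² × 2.28×10⁻⁴ / 4.79×10⁻⁴ = 2.22×10⁻¹¹ F.
C = C₁ + C₂ = 2.48×10⁻¹¹ F.
Q = CV = 2.48×10⁻¹¹ × 1400 = 3.47×10⁻⁸ C.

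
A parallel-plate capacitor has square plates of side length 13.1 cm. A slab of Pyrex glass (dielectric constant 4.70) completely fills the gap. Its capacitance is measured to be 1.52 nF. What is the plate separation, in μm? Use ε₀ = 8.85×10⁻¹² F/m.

d ≈ 470 μm

A = (13.1 cm)² = 1.72×10⁻² m².
d = κε₀A/C = 4.70 × 8.85×10⁻¹² × 1.72×10⁻² / 1.52×10⁻⁹ = 4.70×10⁻⁴ m.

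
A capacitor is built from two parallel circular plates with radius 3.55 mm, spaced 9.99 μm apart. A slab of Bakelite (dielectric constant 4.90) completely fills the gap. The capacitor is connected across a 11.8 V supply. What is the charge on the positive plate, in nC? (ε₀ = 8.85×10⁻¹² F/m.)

A = π(3.55 mm)² = 3.96×10⁻⁵ m².
C = κε₀A/d = 4.90 × 8.85×10⁻¹² × 3.96×10⁻⁵ / 9.99×10⁻⁶ = 1.72×10⁻¹⁰ F.
Q = CV = 1.72×10⁻¹⁰ × 11.8 = 2.03×10⁻⁹ C.

2.03 nC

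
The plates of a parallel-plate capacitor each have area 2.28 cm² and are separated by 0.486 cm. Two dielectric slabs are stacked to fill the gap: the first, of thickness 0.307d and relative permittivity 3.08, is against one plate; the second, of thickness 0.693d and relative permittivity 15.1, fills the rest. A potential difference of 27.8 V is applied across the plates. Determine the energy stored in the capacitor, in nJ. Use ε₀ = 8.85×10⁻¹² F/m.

A = 2.28 cm² = 2.28×10⁻⁴ m².
Stacked slabs ⇒ two capacitors in series, each with the full plate area.
C₁ = κ₁ε₀A/d₁ = 3.08 × 8.85×10⁻¹² × 2.28×10⁻⁴ / 1.49×10⁻³ = 4.17×10⁻¹² F.
C₂ = κ₂ε₀A/d₂ = 15.1 × 8.85×10⁻¹² × 2.28×10⁻⁴ / 3.37×10⁻³ = 9.05×10⁻¹² F.
C = (1/C₁ + 1/C₂)⁻¹ = 2.85×10⁻¹² F.
U = ½CV² = ½ × 2.85×10⁻¹² × (27.8)² = 1.10×10⁻⁹ J.

1.10 nJ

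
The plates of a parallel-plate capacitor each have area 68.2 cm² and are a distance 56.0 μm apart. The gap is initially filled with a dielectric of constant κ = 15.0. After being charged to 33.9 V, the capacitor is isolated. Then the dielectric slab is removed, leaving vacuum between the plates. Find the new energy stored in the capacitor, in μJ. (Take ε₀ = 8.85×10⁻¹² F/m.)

A = 68.2 cm² = 6.82×10⁻³ m².
Initially C₁ = κε₀A/d = 15.0 × 8.85×10⁻¹² × 6.82×10⁻³ / 5.60×10⁻⁵ = 1.62×10⁻⁸ F.
U₁ = 9.29×10⁻⁶ J.
Isolated ⇒ Q is held fixed. C₂ = 0.0667 C₁ and U = Q²/(2C), so U₂/U₁ = C₁/C₂ = 15.0.
U₂ = 15.0 × 9.29×10⁻⁶ = 1.39×10⁻⁴ J.

U ≈ 139 μJ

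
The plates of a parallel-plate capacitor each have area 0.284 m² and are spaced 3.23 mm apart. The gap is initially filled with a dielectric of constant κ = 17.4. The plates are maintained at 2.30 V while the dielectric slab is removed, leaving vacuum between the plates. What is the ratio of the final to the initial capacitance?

C₂/C₁ ≈ 0.0575

C = κε₀A/d scales with κ, so C₂/C₁ = 1/κ = 1/17.4 = 0.0575.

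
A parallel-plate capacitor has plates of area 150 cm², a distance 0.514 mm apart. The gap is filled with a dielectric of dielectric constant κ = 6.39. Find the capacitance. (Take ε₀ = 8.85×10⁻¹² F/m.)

1.65 nF

A = 150 cm² = 1.50×10⁻² m².
C = κε₀A/d = 6.39 × 8.85×10⁻¹² × 1.50×10⁻² / 5.14×10⁻⁴ = 1.65×10⁻⁹ F.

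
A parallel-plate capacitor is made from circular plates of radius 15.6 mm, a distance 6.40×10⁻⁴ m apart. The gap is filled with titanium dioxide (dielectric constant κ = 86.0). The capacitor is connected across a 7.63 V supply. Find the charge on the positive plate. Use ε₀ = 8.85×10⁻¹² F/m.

A = π(15.6 mm)² = 7.65×10⁻⁴ m².
C = κε₀A/d = 86.0 × 8.85×10⁻¹² × 7.65×10⁻⁴ / 6.40×10⁻⁴ = 9.09×10⁻¹⁰ F.
Q = CV = 9.09×10⁻¹⁰ × 7.63 = 6.94×10⁻⁹ C.

Q ≈ 6.94 nC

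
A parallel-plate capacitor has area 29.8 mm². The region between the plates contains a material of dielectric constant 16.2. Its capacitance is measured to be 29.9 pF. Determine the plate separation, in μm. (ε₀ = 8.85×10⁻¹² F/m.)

143 μm

A = 29.8 mm² = 2.98×10⁻⁵ m².
d = κε₀A/C = 16.2 × 8.85×10⁻¹² × 2.98×10⁻⁵ / 2.99×10⁻¹¹ = 1.43×10⁻⁴ m.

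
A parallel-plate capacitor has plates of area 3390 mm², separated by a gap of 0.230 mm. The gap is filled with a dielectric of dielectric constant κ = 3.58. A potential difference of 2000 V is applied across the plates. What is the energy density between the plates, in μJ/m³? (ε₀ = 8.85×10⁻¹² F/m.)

u ≈ 1.20×10⁹ μJ/m³

E = V/d = 2000 / 2.30×10⁻⁴ = 8.70×10⁶ V/m.
u = ½κε₀E² = ½ × 3.58 × 8.85×10⁻¹² × (8.70×10⁶)² = 1.20×10³ J/m³.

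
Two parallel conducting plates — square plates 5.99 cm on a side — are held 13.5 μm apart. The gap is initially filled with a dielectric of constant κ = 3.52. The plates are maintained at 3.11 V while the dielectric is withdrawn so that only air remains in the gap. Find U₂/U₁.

0.284

Battery connected ⇒ V is held fixed.
C₂ = 0.284 C₁ and U = ½CV², so U₂/U₁ = C₂/C₁ = 0.284.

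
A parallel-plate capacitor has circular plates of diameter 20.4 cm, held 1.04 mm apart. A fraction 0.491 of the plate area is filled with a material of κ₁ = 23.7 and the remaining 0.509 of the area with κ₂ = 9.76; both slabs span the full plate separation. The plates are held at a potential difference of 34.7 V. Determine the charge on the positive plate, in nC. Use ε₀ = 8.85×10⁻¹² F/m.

Q ≈ 160 nC

A = π(20.4/2 cm)² = 3.27×10⁻² m².
Side-by-side slabs ⇒ two capacitors in parallel, each spanning the full gap.
C₁ = κ₁ε₀A₁/d = 23.7 × 8.85×10⁻¹² × 1.60×10⁻² / 1.04×10⁻³ = 3.24×10⁻⁹ F.
C₂ = κ₂ε₀A₂/d = 9.76 × 8.85×10⁻¹² × 1.66×10⁻² / 1.04×10⁻³ = 1.38×10⁻⁹ F.
C = C₁ + C₂ = 4.62×10⁻⁹ F.
Q = CV = 4.62×10⁻⁹ × 34.7 = 1.60×10⁻⁷ C.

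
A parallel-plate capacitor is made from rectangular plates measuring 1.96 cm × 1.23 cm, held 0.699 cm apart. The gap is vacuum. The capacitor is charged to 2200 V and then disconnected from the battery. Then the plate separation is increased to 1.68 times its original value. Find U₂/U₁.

U₂/U₁ ≈ 1.68

Isolated ⇒ Q is held fixed.
C₂ = 0.595 C₁ and U = Q²/(2C), so U₂/U₁ = C₁/C₂ = 1.68.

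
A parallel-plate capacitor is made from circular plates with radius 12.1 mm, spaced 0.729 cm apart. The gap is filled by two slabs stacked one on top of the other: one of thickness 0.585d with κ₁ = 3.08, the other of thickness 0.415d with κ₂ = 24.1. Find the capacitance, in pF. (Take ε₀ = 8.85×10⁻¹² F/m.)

C ≈ 2.70 pF

A = π(12.1 mm)² = 4.60×10⁻⁴ m².
Stacked slabs ⇒ two capacitors in series, each with the full plate area.
C₁ = κ₁ε₀A/d₁ = 3.08 × 8.85×10⁻¹² × 4.60×10⁻⁴ / 4.26×10⁻³ = 2.94×10⁻¹² F.
C₂ = κ₂ε₀A/d₂ = 24.1 × 8.85×10⁻¹² × 4.60×10⁻⁴ / 3.03×10⁻³ = 3.24×10⁻¹¹ F.
C = (1/C₁ + 1/C₂)⁻¹ = 2.70×10⁻¹² F.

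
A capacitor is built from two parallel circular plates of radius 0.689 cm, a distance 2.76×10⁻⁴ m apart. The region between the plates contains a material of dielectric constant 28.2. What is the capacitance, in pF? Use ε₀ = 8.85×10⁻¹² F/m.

C ≈ 135 pF

A = π(0.689 cm)² = 1.49×10⁻⁴ m².
C = κε₀A/d = 28.2 × 8.85×10⁻¹² × 1.49×10⁻⁴ / 2.76×10⁻⁴ = 1.35×10⁻¹⁰ F.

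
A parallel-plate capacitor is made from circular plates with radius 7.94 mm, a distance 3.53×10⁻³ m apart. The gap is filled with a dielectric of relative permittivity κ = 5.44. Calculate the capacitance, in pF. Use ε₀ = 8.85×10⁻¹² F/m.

A = π(7.94 mm)² = 1.98×10⁻⁴ m².
C = κε₀A/d = 5.44 × 8.85×10⁻¹² × 1.98×10⁻⁴ / 3.53×10⁻³ = 2.70×10⁻¹² F.

2.70 pF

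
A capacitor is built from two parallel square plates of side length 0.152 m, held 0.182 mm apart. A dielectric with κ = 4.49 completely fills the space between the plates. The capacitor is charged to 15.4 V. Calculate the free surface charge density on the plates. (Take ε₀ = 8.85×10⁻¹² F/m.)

σ ≈ 3.36 μC/m²

A = (0.152 m)² = 2.31×10⁻² m².
C = κε₀A/d = 4.49 × 8.85×10⁻¹² × 2.31×10⁻² / 1.82×10⁻⁴ = 5.04×10⁻⁹ F.
σ = Q/A = CV/A = 5.04×10⁻⁹ × 15.4 / 2.31×10⁻² = 3.36×10⁻⁶ C/m².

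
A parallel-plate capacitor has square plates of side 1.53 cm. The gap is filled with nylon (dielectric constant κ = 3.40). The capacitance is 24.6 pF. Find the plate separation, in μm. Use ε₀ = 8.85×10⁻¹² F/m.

286 μm

A = (1.53 cm)² = 2.34×10⁻⁴ m².
d = κε₀A/C = 3.40 × 8.85×10⁻¹² × 2.34×10⁻⁴ / 2.46×10⁻¹¹ = 2.86×10⁻⁴ m.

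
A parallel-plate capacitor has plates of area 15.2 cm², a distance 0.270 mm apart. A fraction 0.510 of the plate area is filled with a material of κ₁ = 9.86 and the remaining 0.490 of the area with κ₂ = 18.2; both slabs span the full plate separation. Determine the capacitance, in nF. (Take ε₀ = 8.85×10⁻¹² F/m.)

C ≈ 0.695 nF

A = 15.2 cm² = 1.52×10⁻³ m².
Side-by-side slabs ⇒ two capacitors in parallel, each spanning the full gap.
C₁ = κ₁ε₀A₁/d = 9.86 × 8.85×10⁻¹² × 7.75×10⁻⁴ / 2.70×10⁻⁴ = 2.51×10⁻¹⁰ F.
C₂ = κ₂ε₀A₂/d = 18.2 × 8.85×10⁻¹² × 7.45×10⁻⁴ / 2.70×10⁻⁴ = 4.44×10⁻¹⁰ F.
C = C₁ + C₂ = 6.95×10⁻¹⁰ F.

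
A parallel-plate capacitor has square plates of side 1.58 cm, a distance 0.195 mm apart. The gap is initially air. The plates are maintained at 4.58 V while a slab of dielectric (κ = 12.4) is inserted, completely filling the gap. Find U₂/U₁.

Battery connected ⇒ V is held fixed.
C₂ = 12.4 C₁ and U = ½CV², so U₂/U₁ = C₂/C₁ = 12.4.

12.4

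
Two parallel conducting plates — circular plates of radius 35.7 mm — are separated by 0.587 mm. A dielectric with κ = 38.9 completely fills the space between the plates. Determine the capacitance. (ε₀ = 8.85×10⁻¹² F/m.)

A = π(35.7 mm)² = 4.00×10⁻³ m².
C = κε₀A/d = 38.9 × 8.85×10⁻¹² × 4.00×10⁻³ / 5.87×10⁻⁴ = 2.35×10⁻⁹ F.

2.35 nF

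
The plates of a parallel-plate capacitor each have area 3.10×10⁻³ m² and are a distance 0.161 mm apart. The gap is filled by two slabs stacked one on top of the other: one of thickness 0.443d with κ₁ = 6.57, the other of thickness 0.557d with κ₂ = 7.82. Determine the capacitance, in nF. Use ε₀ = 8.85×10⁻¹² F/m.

Stacked slabs ⇒ two capacitors in series, each with the full plate area.
C₁ = κ₁ε₀A/d₁ = 6.57 × 8.85×10⁻¹² × 3.10×10⁻³ / 7.13×10⁻⁵ = 2.53×10⁻⁹ F.
C₂ = κ₂ε₀A/d₂ = 7.82 × 8.85×10⁻¹² × 3.10×10⁻³ / 8.97×10⁻⁵ = 2.39×10⁻⁹ F.
C = (1/C₁ + 1/C₂)⁻¹ = 1.23×10⁻⁹ F.

1.23 nF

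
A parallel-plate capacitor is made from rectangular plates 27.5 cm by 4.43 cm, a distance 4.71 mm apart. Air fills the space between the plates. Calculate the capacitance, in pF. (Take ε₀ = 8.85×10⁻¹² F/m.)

A = 27.5 × 4.43 cm² = 1.22×10⁻² m².
C = ε₀A/d = 8.85×10⁻¹² × 1.22×10⁻² / 4.71×10⁻³ = 2.29×10⁻¹¹ F.

22.9 pF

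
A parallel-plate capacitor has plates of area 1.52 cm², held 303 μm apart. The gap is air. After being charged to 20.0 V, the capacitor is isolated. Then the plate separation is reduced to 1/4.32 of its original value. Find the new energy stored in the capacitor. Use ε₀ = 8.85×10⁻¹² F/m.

U ≈ 206 pJ

A = 1.52 cm² = 1.52×10⁻⁴ m².
Initially C₁ = ε₀A/d = 8.85×10⁻¹² × 1.52×10⁻⁴ / 3.03×10⁻⁴ = 4.44×10⁻¹² F.
U₁ = 8.88×10⁻¹⁰ J.
Isolated ⇒ Q is held fixed. C₂ = 4.32 C₁ and U = Q²/(2C), so U₂/U₁ = C₁/C₂ = 0.231.
U₂ = 0.231 × 8.88×10⁻¹⁰ = 2.06×10⁻¹⁰ J.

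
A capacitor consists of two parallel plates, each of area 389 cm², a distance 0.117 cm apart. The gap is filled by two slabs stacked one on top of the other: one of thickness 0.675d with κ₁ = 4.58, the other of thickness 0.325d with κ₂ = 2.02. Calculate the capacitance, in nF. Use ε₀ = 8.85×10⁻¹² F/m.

A = 389 cm² = 3.89×10⁻² m².
Stacked slabs ⇒ two capacitors in series, each with the full plate area.
C₁ = κ₁ε₀A/d₁ = 4.58 × 8.85×10⁻¹² × 3.89×10⁻² / 7.90×10⁻⁴ = 2.00×10⁻⁹ F.
C₂ = κ₂ε₀A/d₂ = 2.02 × 8.85×10⁻¹² × 3.89×10⁻² / 3.80×10⁻⁴ = 1.83×10⁻⁹ F.
C = (1/C₁ + 1/C₂)⁻¹ = 9.54×10⁻¹⁰ F.

0.954 nF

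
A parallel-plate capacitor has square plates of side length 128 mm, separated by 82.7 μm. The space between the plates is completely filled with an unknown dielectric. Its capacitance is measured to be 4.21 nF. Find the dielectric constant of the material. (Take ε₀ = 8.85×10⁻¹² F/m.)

κ ≈ 2.40

A = (128 mm)² = 1.64×10⁻² m².
κ = Cd/(ε₀A) = 4.21×10⁻⁹ × 8.27×10⁻⁵ / (8.85×10⁻¹² × 1.64×10⁻²) = 2.40.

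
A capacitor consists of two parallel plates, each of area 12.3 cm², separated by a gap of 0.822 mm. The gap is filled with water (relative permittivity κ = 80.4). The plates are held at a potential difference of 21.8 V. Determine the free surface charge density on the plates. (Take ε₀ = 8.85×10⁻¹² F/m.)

σ ≈ 18.9 μC/m²

A = 12.3 cm² = 1.23×10⁻³ m².
C = κε₀A/d = 80.4 × 8.85×10⁻¹² × 1.23×10⁻³ / 8.22×10⁻⁴ = 1.06×10⁻⁹ F.
σ = Q/A = CV/A = 1.06×10⁻⁹ × 21.8 / 1.23×10⁻³ = 1.89×10⁻⁵ C/m².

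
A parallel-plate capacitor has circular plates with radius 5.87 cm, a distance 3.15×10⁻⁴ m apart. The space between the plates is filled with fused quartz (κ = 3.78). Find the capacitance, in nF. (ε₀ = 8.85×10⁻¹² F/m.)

A = π(5.87 cm)² = 1.08×10⁻² m².
C = κε₀A/d = 3.78 × 8.85×10⁻¹² × 1.08×10⁻² / 3.15×10⁻⁴ = 1.15×10⁻⁹ F.

C ≈ 1.15 nF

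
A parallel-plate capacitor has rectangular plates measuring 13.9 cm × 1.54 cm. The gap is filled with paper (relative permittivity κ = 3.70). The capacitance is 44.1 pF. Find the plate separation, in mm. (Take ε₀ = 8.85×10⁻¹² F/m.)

A = 13.9 × 1.54 cm² = 2.14×10⁻³ m².
d = κε₀A/C = 3.70 × 8.85×10⁻¹² × 2.14×10⁻³ / 4.41×10⁻¹¹ = 1.59×10⁻³ m.

d ≈ 1.59 mm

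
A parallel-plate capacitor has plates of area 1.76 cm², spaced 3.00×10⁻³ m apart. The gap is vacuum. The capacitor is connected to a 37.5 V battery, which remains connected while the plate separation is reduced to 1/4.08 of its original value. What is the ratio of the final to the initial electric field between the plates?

4.08

Battery connected ⇒ V is held fixed.
E = V/d, so E₂/E₁ = d₁/d₂ = 4.08.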